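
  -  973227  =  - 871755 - 101472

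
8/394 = 4/197  =  0.02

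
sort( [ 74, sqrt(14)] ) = [ sqrt(14)  ,  74] 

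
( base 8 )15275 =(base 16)1ABD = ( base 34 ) 5VB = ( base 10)6845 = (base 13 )3167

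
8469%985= 589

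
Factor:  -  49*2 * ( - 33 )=3234 = 2^1* 3^1 * 7^2*11^1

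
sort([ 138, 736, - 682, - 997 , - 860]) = [ - 997, - 860, - 682, 138,736]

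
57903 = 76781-18878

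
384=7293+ - 6909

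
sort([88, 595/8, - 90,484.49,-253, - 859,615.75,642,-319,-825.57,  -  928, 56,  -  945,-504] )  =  [ - 945, - 928 , - 859, - 825.57,- 504,  -  319, -253 ,  -  90,56, 595/8,88,484.49, 615.75, 642]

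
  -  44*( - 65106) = 2864664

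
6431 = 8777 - 2346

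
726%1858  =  726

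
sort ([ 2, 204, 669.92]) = [ 2,204,669.92]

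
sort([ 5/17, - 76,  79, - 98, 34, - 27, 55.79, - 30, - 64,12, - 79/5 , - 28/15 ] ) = [ - 98, - 76, - 64, - 30,  -  27, - 79/5, - 28/15, 5/17, 12, 34, 55.79,  79 ]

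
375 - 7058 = -6683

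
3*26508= 79524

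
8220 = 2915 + 5305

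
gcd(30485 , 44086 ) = 469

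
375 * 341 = 127875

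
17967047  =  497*36151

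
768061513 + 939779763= 1707841276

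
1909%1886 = 23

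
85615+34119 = 119734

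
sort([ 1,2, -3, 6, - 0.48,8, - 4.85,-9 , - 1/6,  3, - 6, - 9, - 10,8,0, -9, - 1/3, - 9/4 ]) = [ - 10,-9, - 9, - 9, - 6, - 4.85 , - 3, - 9/4,-0.48,-1/3,-1/6 , 0,1,2, 3, 6, 8, 8] 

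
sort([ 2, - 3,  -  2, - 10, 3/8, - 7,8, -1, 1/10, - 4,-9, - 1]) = [ - 10,-9, - 7, - 4 , - 3 ,-2, - 1 , - 1,1/10,3/8, 2, 8]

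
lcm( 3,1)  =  3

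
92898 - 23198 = 69700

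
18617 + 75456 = 94073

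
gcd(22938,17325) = 3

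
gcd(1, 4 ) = 1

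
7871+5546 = 13417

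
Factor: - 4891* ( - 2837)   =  67^1*73^1*2837^1 = 13875767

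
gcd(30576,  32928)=2352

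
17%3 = 2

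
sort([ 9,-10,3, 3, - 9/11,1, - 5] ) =[-10, - 5, - 9/11,1 , 3,3, 9] 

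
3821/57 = 67 + 2/57 = 67.04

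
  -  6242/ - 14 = 3121/7 = 445.86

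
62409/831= 75 + 28/277 = 75.10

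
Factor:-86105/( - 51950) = 2^( - 1)*5^( - 1) * 17^1*1013^1*1039^(-1) = 17221/10390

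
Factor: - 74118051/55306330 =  - 2^( - 1 )* 3^3*5^( - 1)*7^1*1171^( - 1)*4723^( - 1) * 392159^1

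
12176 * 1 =12176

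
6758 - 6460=298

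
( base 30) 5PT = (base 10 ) 5279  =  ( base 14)1cd1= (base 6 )40235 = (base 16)149f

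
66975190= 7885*8494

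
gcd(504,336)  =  168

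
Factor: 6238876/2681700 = 3^( - 1 )*5^ ( - 2)  *7^1 * 139^1 *229^1*1277^(-1) = 222817/95775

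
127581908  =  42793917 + 84787991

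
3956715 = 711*5565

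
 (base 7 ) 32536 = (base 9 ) 12167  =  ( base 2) 1111111100001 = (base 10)8161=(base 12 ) 4881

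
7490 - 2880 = 4610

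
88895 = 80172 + 8723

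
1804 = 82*22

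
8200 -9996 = - 1796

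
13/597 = 13/597 = 0.02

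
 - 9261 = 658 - 9919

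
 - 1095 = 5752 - 6847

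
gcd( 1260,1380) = 60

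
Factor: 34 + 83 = 3^2*13^1 = 117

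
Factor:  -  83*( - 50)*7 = 2^1*5^2*7^1*83^1 = 29050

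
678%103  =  60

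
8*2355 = 18840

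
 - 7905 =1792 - 9697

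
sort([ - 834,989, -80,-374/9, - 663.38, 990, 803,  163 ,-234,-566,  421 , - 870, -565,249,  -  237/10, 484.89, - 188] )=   [ - 870,  -  834, - 663.38, - 566, - 565, - 234, - 188, - 80, - 374/9 , - 237/10, 163,249, 421,484.89,803, 989, 990 ]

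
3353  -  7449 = -4096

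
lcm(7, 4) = 28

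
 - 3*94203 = -282609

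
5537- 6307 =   -  770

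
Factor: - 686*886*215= -2^2*5^1*7^3*43^1*443^1 = - 130676140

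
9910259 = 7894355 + 2015904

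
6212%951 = 506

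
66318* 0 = 0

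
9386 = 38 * 247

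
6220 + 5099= 11319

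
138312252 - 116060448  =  22251804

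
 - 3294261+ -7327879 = - 10622140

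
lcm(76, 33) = 2508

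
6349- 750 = 5599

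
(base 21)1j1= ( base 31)r4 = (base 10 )841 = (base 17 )2f8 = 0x349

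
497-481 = 16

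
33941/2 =33941/2= 16970.50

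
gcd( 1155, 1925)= 385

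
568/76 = 142/19=7.47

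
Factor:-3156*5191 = -16382796  =  -  2^2*3^1*29^1 * 179^1 * 263^1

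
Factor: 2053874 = 2^1*31^1 * 157^1* 211^1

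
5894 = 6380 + -486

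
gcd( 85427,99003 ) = 1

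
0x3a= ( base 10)58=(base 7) 112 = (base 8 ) 72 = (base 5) 213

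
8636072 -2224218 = 6411854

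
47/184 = 47/184 = 0.26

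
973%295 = 88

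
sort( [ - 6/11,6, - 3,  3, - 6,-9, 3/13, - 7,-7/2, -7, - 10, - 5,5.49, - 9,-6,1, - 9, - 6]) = [ - 10, - 9, - 9, - 9,-7,  -  7, - 6,-6, - 6, - 5, - 7/2, - 3, - 6/11,3/13, 1,  3 , 5.49, 6]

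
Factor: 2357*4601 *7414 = 80401545598=2^1 * 11^1 * 43^1*107^1*337^1 * 2357^1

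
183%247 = 183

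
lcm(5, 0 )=0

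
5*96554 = 482770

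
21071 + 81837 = 102908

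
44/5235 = 44/5235 =0.01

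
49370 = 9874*5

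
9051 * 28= 253428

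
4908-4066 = 842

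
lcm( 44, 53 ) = 2332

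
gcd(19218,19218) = 19218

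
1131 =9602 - 8471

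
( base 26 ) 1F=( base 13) 32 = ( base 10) 41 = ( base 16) 29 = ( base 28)1D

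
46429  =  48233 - 1804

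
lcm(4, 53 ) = 212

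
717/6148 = 717/6148= 0.12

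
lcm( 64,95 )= 6080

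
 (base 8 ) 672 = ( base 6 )2014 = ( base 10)442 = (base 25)hh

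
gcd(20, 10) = 10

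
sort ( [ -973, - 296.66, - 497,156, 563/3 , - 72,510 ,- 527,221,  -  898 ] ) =[  -  973,  -  898,  -  527, - 497, - 296.66,  -  72,156,563/3, 221,510 ] 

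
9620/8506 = 4810/4253 = 1.13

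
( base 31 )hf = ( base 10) 542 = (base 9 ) 662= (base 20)172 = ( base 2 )1000011110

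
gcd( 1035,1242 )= 207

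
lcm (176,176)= 176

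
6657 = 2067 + 4590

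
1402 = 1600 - 198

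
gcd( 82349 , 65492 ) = 1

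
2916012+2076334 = 4992346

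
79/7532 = 79/7532 = 0.01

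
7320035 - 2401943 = 4918092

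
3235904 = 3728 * 868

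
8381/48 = 8381/48=174.60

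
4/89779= 4/89779 = 0.00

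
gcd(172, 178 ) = 2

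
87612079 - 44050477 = 43561602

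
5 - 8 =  - 3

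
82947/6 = 27649/2=13824.50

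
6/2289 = 2/763   =  0.00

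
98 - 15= 83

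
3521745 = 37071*95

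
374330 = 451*830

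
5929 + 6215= 12144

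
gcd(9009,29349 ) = 9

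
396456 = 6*66076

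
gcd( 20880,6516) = 36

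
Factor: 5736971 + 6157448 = 11894419 = 53^1 * 224423^1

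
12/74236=3/18559 = 0.00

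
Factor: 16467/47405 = 3^1*5^( - 1)*11^1*19^(  -  1 ) = 33/95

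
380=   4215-3835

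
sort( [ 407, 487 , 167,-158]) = [-158,167, 407 , 487] 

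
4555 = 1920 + 2635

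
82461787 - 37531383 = 44930404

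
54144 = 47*1152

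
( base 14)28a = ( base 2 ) 1000000010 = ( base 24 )la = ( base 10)514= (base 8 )1002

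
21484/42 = 10742/21 = 511.52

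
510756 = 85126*6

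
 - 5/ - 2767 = 5/2767 = 0.00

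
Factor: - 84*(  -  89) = 7476 = 2^2  *3^1*7^1*89^1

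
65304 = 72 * 907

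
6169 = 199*31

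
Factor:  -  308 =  - 2^2*7^1*11^1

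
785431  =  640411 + 145020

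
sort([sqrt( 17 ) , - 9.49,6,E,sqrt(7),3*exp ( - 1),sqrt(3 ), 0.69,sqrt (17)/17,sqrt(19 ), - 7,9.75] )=[ - 9.49, - 7, sqrt(17)/17 , 0.69,3*exp( - 1),sqrt(3),sqrt(7 ),  E,sqrt(17),sqrt(19),6,9.75] 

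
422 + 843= 1265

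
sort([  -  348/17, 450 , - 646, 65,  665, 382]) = [ - 646, - 348/17, 65, 382, 450,665]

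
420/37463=420/37463 = 0.01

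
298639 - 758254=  - 459615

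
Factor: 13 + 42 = 55 = 5^1*11^1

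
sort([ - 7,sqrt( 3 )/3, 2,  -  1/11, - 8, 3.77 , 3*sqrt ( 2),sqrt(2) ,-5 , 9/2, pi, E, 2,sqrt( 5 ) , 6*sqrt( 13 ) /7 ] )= [ - 8 , - 7, - 5 , - 1/11 , sqrt( 3)/3, sqrt( 2 ) , 2 , 2,sqrt(5),E,6 * sqrt(13)/7,pi, 3.77,3*sqrt( 2 ) , 9/2]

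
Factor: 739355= 5^1* 29^1 * 5099^1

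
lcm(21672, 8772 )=368424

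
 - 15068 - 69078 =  - 84146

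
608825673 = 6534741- - 602290932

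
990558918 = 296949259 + 693609659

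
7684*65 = 499460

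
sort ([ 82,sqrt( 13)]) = [sqrt( 13), 82]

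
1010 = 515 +495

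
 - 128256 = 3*( - 42752)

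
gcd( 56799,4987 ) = 1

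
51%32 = 19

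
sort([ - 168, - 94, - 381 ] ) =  [ - 381,-168, - 94] 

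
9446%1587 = 1511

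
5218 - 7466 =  - 2248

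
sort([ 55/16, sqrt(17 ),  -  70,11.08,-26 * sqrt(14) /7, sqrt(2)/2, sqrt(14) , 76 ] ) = [-70,-26*sqrt( 14)/7, sqrt( 2 ) /2, 55/16  ,  sqrt ( 14 ),  sqrt(17),11.08, 76 ]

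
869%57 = 14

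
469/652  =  469/652= 0.72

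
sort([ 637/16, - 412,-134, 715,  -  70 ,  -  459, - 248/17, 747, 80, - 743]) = [ -743,  -  459, - 412,  -  134, - 70, - 248/17, 637/16, 80, 715,747]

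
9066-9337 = - 271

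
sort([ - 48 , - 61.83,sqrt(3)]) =[ - 61.83, - 48, sqrt(3) ] 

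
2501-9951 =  - 7450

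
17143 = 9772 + 7371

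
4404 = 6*734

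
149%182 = 149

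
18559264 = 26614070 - 8054806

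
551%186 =179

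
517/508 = 1+ 9/508 = 1.02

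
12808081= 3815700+8992381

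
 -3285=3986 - 7271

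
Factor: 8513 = 8513^1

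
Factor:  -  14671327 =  - 11^1*79^1*16883^1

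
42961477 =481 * 89317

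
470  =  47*10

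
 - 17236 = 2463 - 19699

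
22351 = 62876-40525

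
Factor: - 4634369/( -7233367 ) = 83^( - 1 )*97^1 * 47777^1 * 87149^( - 1) 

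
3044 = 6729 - 3685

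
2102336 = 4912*428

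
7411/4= 1852 + 3/4 =1852.75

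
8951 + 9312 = 18263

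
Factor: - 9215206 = - 2^1*7^1*11^1*13^1*4603^1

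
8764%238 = 196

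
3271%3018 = 253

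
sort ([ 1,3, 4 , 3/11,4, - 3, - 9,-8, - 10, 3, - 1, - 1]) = [-10, - 9, - 8, - 3,  -  1,  -  1,3/11, 1,3, 3,4,4]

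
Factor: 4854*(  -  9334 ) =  - 45307236=- 2^2 * 3^1*13^1*359^1 * 809^1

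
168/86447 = 168/86447=0.00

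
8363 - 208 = 8155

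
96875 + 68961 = 165836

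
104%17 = 2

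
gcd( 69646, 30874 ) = 718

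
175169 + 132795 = 307964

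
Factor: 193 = 193^1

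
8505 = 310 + 8195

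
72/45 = 1+3/5 = 1.60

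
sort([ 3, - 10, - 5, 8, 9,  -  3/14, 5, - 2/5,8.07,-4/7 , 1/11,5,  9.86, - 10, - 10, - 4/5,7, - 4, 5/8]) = [ - 10, - 10, - 10, - 5, - 4,- 4/5 ,-4/7, - 2/5, -3/14,1/11, 5/8, 3, 5,5, 7, 8, 8.07, 9, 9.86]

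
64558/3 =64558/3 = 21519.33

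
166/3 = 55 + 1/3 = 55.33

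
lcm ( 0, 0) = 0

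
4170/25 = 834/5=166.80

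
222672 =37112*6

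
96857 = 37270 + 59587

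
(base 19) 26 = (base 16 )2C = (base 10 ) 44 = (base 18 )28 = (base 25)1J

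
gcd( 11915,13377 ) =1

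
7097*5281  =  37479257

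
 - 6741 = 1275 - 8016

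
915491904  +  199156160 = 1114648064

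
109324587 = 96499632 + 12824955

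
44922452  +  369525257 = 414447709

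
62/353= 62/353 =0.18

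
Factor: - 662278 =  - 2^1* 269^1*1231^1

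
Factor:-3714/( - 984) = 2^( - 2 )*41^(  -  1)*619^1=619/164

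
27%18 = 9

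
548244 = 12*45687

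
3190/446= 1595/223 = 7.15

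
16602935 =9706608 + 6896327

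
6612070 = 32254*205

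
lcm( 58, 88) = 2552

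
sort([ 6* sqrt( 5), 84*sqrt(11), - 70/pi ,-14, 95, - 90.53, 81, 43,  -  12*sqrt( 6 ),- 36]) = [ - 90.53, - 36, - 12*sqrt ( 6 ),- 70/pi, - 14,6*sqrt(  5 ),43, 81,95,84*sqrt( 11)]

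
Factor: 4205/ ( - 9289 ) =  - 5^1*7^ ( - 1 )*29^2*1327^( - 1 )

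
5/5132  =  5/5132 =0.00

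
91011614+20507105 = 111518719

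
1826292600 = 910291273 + 916001327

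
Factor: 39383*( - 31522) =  - 2^1 * 15761^1*39383^1 = - 1241430926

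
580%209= 162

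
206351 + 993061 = 1199412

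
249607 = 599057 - 349450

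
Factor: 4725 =3^3*  5^2*7^1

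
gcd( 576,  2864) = 16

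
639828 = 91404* 7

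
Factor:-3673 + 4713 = 1040 = 2^4*5^1 * 13^1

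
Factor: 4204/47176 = 1051/11794 = 2^ ( - 1 )*1051^1*5897^( - 1 )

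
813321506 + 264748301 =1078069807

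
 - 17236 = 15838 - 33074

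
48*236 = 11328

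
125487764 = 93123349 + 32364415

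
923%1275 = 923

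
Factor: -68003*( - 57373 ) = 3901536119 =13^1*5231^1*57373^1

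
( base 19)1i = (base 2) 100101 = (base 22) 1f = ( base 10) 37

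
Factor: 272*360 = 2^7*3^2* 5^1* 17^1 = 97920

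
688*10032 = 6902016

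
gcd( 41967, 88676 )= 1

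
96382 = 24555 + 71827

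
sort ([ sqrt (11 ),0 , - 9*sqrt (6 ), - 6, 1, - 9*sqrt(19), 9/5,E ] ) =[ - 9*sqrt( 19), - 9*sqrt( 6), - 6,0, 1,  9/5,E, sqrt( 11)]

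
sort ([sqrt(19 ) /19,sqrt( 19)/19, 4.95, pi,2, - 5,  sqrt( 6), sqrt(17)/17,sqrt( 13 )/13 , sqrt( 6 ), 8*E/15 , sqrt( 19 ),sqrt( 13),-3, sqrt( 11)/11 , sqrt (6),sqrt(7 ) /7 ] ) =[ - 5, - 3,sqrt (19)/19 , sqrt( 19)/19,sqrt(17)/17 , sqrt( 13)/13, sqrt( 11) /11,sqrt(7)/7, 8 * E/15, 2, sqrt(6),  sqrt (6),sqrt(6), pi, sqrt(13 ), sqrt( 19),4.95 ]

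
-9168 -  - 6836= - 2332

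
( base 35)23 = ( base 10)73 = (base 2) 1001001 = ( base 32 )29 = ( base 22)37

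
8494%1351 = 388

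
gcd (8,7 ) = 1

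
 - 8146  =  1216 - 9362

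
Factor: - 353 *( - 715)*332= 83795140  =  2^2*5^1*11^1 *13^1*83^1*353^1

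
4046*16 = 64736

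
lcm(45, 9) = 45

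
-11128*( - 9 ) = 100152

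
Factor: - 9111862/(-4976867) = 2^1*7^( - 1 )*41^ ( - 1)*  1231^1*3701^1 * 17341^( - 1)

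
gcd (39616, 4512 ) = 32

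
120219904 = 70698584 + 49521320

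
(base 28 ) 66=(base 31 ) 5j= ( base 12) 126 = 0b10101110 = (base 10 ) 174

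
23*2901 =66723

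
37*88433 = 3272021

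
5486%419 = 39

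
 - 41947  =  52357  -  94304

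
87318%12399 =525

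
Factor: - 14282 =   -  2^1*37^1*193^1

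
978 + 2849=3827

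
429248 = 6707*64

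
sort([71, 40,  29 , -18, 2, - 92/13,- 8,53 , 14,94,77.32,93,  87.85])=[ - 18, - 8,-92/13,2,14,29, 40,53 , 71, 77.32 , 87.85, 93 , 94]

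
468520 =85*5512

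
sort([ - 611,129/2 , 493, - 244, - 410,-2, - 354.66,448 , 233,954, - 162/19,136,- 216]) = [-611,-410,-354.66 ,-244,-216,-162/19, - 2, 129/2,136,233,448 , 493,954] 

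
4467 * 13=58071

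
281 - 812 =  - 531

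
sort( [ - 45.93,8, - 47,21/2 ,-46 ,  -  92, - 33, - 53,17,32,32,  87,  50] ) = [ - 92, - 53, - 47, - 46, - 45.93, - 33,  8, 21/2, 17,32, 32, 50, 87]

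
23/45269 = 23/45269 = 0.00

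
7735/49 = 157+ 6/7 = 157.86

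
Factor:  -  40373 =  - 47^1*859^1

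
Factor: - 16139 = - 16139^1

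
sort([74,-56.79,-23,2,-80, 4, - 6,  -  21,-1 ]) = [ - 80, - 56.79,-23,  -  21,-6,- 1,  2,4, 74]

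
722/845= 722/845 = 0.85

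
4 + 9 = 13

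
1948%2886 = 1948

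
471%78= 3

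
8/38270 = 4/19135 = 0.00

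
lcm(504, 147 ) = 3528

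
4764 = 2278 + 2486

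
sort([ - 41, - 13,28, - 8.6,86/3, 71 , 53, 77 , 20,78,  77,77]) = [ - 41, - 13 , - 8.6,20,28, 86/3,53,71,  77,77, 77,78 ] 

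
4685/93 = 50 + 35/93 = 50.38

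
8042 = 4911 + 3131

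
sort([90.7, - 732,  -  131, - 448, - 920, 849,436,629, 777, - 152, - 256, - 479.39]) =[ - 920, - 732, - 479.39, - 448, - 256, - 152, - 131,90.7,436, 629, 777,849]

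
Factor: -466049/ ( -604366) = 2^ (-1)*7^(  -  3 )*23^2= 529/686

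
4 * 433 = 1732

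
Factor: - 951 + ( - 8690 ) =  - 31^1*311^1 = - 9641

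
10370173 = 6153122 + 4217051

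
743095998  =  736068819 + 7027179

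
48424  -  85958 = -37534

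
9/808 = 9/808 = 0.01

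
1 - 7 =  - 6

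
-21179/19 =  -21179/19 = - 1114.68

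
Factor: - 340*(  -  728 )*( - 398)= -98512960 = -  2^6  *  5^1 *7^1*13^1*17^1*199^1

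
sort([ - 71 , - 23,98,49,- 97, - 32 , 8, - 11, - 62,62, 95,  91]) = [-97, - 71, - 62,-32, - 23,  -  11, 8 , 49 , 62, 91, 95,98]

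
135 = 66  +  69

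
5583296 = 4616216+967080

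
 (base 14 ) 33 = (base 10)45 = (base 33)1c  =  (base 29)1g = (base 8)55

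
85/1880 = 17/376  =  0.05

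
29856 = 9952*3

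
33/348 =11/116 = 0.09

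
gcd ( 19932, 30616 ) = 4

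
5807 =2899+2908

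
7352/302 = 3676/151 = 24.34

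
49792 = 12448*4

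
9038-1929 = 7109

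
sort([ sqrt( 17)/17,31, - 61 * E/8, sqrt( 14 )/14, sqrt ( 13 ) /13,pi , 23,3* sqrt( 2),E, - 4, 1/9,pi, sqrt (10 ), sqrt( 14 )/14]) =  [- 61*E/8 , - 4,  1/9, sqrt( 17)/17,sqrt( 14)/14, sqrt( 14 )/14,sqrt( 13 ) /13, E,  pi, pi, sqrt (10 ), 3*sqrt( 2),23,31]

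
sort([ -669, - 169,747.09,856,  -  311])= [ - 669,- 311,-169,747.09, 856] 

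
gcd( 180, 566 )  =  2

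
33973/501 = 33973/501 = 67.81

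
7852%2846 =2160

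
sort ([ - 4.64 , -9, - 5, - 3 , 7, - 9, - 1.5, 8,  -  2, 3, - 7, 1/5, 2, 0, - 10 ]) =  [-10, - 9, - 9, - 7 ,  -  5, - 4.64,-3, - 2,  -  1.5,0,1/5,2,3,7,8 ] 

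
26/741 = 2/57 = 0.04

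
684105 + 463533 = 1147638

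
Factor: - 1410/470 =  - 3 = - 3^1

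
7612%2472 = 196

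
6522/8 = 3261/4 = 815.25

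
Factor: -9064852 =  - 2^2*23^1*37^1*2663^1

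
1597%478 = 163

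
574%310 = 264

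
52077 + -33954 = 18123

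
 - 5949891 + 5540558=-409333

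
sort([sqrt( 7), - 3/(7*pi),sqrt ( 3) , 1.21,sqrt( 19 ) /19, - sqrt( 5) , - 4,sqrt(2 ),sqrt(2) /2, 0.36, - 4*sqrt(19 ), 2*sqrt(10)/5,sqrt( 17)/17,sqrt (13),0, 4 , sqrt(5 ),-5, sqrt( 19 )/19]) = [ - 4*sqrt( 19 ),-5, - 4, - sqrt(5 ),-3/(7*pi ), 0,sqrt( 19 ) /19,sqrt( 19)/19, sqrt(17 )/17, 0.36,sqrt(2) /2, 1.21,2*sqrt(10)/5 , sqrt(2),sqrt(3),sqrt(5),sqrt( 7),  sqrt( 13) , 4] 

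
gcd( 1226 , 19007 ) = 1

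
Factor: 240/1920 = 2^( - 3 ) = 1/8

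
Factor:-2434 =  - 2^1 * 1217^1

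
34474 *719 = 24786806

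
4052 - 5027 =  - 975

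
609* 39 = 23751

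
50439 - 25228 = 25211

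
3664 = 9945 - 6281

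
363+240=603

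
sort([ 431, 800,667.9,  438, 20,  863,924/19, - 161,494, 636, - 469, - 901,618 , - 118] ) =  [ - 901,- 469, - 161 , - 118,20 , 924/19, 431 , 438, 494,618, 636, 667.9, 800,863] 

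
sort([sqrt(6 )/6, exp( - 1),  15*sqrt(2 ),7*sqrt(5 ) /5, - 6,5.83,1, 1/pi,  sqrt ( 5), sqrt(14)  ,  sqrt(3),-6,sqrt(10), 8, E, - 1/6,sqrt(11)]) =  [ - 6, - 6  , - 1/6,1/pi,exp(-1 ) , sqrt(6)/6,  1, sqrt(3), sqrt(5), E,7*sqrt( 5) /5,sqrt ( 10),sqrt( 11 ), sqrt( 14) , 5.83,  8, 15*sqrt ( 2)]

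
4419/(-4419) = - 1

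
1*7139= 7139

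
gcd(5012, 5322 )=2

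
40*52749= 2109960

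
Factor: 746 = 2^1*373^1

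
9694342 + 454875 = 10149217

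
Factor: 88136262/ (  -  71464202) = -44068131/35732101  =  - 3^4 * 17^1 * 157^( - 1 )*32003^1*227593^ (  -  1) 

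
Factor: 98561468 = 2^2 * 829^1 * 29723^1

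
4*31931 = 127724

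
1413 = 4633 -3220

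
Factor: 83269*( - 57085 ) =  -  5^1*7^2* 233^1*83269^1 =-4753410865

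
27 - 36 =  - 9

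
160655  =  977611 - 816956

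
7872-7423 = 449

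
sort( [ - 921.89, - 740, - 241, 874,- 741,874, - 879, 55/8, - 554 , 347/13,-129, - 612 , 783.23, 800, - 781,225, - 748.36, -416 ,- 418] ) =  [-921.89,-879, - 781, - 748.36,  -  741, - 740, - 612,  -  554,  -  418, - 416,  -  241 , - 129, 55/8, 347/13 , 225, 783.23, 800, 874,874]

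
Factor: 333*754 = 251082 = 2^1*3^2 * 13^1*29^1*37^1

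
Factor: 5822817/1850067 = 3^ ( - 2)*7^2*11^1*13^1* 277^1*68521^( - 1) = 1940939/616689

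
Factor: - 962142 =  - 2^1*3^1 *160357^1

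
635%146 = 51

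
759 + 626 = 1385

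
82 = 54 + 28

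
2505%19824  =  2505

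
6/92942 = 3/46471=0.00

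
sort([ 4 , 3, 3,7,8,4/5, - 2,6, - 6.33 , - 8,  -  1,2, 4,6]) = [ - 8,  -  6.33, - 2, - 1,4/5,2,3, 3,4,4,6, 6,7 , 8 ]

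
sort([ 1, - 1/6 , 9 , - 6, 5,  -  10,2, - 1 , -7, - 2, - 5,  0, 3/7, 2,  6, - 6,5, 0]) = [-10, - 7, - 6, - 6 , - 5, - 2, - 1, - 1/6,  0, 0, 3/7 , 1 , 2, 2,  5,5,6, 9] 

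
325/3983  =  325/3983= 0.08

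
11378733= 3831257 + 7547476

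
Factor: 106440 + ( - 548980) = -442540 = -  2^2*5^1*7^1 * 29^1*109^1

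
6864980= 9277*740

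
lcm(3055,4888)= 24440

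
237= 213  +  24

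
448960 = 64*7015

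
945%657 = 288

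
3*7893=23679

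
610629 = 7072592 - 6461963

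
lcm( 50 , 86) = 2150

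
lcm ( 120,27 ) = 1080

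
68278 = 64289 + 3989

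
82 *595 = 48790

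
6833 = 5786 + 1047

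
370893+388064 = 758957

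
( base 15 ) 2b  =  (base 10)41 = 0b101001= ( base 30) 1b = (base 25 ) 1G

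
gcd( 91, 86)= 1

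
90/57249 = 10/6361=0.00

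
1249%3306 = 1249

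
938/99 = 9 + 47/99=9.47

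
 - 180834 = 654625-835459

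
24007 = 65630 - 41623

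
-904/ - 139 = 904/139 = 6.50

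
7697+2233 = 9930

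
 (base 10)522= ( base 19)189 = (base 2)1000001010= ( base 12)376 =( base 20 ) 162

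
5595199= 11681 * 479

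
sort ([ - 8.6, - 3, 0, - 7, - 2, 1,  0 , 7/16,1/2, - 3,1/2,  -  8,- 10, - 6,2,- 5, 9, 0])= [ - 10, - 8.6, - 8, - 7, - 6, - 5, - 3 , - 3, - 2,0,0,0,7/16,1/2,1/2,1, 2, 9]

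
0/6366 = 0 =0.00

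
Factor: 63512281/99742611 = 3^ ( - 1 ) * 7^3*3853^( - 1) * 8629^( - 1)*185167^1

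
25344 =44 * 576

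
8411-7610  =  801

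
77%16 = 13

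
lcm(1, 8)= 8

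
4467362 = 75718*59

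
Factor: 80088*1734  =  138872592 = 2^4*3^2*17^2*47^1*71^1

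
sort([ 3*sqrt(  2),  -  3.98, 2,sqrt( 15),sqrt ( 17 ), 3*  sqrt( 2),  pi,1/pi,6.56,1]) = [ - 3.98,1/pi,1, 2,pi,sqrt(15 ),  sqrt(17),  3*sqrt( 2),3*sqrt( 2),6.56] 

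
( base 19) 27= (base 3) 1200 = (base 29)1g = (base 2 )101101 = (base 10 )45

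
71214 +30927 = 102141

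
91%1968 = 91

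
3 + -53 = - 50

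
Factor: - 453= - 3^1*151^1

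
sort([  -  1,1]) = [  -  1,1 ] 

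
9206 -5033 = 4173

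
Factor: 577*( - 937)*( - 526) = 284381374 = 2^1 * 263^1 * 577^1*937^1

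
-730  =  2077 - 2807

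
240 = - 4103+4343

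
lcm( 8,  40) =40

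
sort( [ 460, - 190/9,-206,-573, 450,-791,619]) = [ -791, - 573, - 206, - 190/9,450,460, 619]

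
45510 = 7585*6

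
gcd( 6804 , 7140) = 84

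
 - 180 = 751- 931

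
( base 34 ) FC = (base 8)1012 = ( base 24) LI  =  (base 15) 24c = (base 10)522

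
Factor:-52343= -17^1*3079^1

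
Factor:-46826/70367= - 2^1 *11^( - 1)*13^1*1801^1*6397^(-1 ) 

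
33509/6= 33509/6 = 5584.83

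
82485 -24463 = 58022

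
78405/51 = 26135/17 = 1537.35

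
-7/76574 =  - 7/76574 = -  0.00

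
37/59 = 37/59=0.63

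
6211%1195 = 236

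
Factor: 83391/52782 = 1463/926 =2^( - 1 )* 7^1*11^1 * 19^1*463^( - 1 )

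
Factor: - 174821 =  -  174821^1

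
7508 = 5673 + 1835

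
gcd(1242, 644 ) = 46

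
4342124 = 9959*436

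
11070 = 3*3690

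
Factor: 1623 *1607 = 2608161 = 3^1*541^1*1607^1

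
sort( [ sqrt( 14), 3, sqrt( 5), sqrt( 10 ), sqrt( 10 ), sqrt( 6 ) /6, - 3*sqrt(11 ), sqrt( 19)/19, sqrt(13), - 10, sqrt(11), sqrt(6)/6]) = [-10,-3*sqrt(11), sqrt (19)/19, sqrt( 6 ) /6,sqrt(6) /6, sqrt(5),3, sqrt( 10), sqrt( 10 ),sqrt ( 11), sqrt(13), sqrt( 14) ] 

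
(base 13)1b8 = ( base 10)320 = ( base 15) 165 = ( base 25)ck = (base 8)500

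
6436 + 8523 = 14959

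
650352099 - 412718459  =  237633640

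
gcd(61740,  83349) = 3087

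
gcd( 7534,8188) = 2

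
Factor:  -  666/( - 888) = 3/4 = 2^(  -  2)*3^1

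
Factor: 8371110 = 2^1*3^1*5^1*11^1*25367^1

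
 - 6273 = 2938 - 9211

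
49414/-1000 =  - 50 + 293/500 = - 49.41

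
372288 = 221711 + 150577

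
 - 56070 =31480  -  87550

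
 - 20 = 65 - 85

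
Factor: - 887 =  -  887^1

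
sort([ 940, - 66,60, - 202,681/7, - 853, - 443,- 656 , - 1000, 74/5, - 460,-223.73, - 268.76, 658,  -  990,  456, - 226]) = [ - 1000,- 990, - 853 ,-656,-460, - 443, - 268.76, -226, -223.73, - 202,-66,74/5,60,  681/7,456,658,940]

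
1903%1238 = 665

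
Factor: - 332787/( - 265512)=2^( - 3)*7^1*37^( - 1)*  53^1   =  371/296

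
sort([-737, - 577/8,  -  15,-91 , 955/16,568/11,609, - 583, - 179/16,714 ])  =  [ - 737, - 583, -91, - 577/8,-15,  -  179/16, 568/11, 955/16, 609, 714]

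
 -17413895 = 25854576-43268471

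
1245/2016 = 415/672  =  0.62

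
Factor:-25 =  - 5^2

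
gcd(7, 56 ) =7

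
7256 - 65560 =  - 58304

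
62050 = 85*730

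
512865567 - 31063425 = 481802142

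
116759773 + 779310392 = 896070165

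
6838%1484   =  902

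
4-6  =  -2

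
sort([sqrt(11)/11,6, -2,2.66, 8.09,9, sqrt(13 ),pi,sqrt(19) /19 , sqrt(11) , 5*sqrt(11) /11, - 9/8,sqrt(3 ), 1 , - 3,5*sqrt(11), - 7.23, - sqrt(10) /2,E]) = [ - 7.23 ,-3, - 2 , - sqrt (10 )/2, - 9/8, sqrt( 19) /19,sqrt(11)/11,1,5*sqrt ( 11) /11,sqrt( 3), 2.66,  E, pi,  sqrt(11),sqrt(13), 6,8.09, 9,  5*sqrt( 11)]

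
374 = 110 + 264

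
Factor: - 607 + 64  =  -543 = -3^1*181^1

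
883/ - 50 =-883/50 = -  17.66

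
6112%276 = 40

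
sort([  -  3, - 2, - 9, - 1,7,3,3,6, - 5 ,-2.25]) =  [-9, - 5, - 3,  -  2.25, - 2, - 1,3, 3,6,7 ] 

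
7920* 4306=34103520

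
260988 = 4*65247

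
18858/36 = 3143/6 = 523.83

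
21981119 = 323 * 68053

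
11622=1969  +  9653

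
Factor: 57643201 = 7^1*11^1*748613^1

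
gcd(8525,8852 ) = 1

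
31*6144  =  190464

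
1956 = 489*4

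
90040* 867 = 78064680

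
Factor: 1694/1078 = 7^( -1)*11^1  =  11/7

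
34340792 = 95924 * 358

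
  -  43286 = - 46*941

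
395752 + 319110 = 714862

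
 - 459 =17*(-27) 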